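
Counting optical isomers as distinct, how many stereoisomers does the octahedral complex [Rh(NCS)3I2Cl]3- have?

3

An octahedron has six vertices in three trans pairs; every non-trans pair is cis.
Working through the distinct placements yields 3 geometric isomers: NCS mer, I cis; NCS mer, I trans; NCS fac, I cis.
Each arrangement has an internal mirror plane or centre of symmetry, so none is chiral.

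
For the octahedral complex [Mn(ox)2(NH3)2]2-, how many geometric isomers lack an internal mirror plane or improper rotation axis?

1

In an octahedral complex each vertex has one trans partner and four cis neighbours.
Each ox is bidentate and must span two cis positions.
Systematic placement gives 2 geometric isomers: NH3 trans; NH3 cis (chiral).
One of these lacks any improper symmetry element and so occurs as an enantiomeric pair, giving 2 + 1 = 3 stereoisomers in total.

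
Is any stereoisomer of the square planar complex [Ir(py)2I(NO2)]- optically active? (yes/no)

A square has two trans pairs of vertices; adjacent vertices are cis.
Systematic placement gives 2 geometric isomers: py cis; py trans.
Each arrangement has an internal mirror plane or centre of symmetry, so none is chiral.

no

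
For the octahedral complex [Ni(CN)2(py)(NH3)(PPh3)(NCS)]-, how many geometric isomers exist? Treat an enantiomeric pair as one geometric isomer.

9

The six octahedral sites form three mutually perpendicular trans pairs.
Exhaustive case analysis gives 9 geometric isomers.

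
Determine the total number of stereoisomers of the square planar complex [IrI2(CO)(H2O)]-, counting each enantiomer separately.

In a square planar complex each vertex has one trans partner and two cis neighbours.
There are 2 geometric isomers: I cis; I trans.
Each arrangement has an internal mirror plane or centre of symmetry, so none is chiral.

2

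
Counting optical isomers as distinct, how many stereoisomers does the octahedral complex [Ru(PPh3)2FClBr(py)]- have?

The six octahedral sites form three mutually perpendicular trans pairs.
Exhaustive case analysis gives 9 geometric isomers.
Of these, 6 lack any improper symmetry element and so occur as enantiomeric pairs, giving 9 + 6 = 15 stereoisomers in total.

15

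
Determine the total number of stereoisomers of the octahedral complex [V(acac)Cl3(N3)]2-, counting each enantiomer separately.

2

An octahedron has six vertices in three trans pairs; every non-trans pair is cis.
Each acac is bidentate and must span two cis positions.
Systematic placement gives 2 geometric isomers: Cl mer; Cl fac.
Each arrangement has an internal mirror plane or centre of symmetry, so none is chiral.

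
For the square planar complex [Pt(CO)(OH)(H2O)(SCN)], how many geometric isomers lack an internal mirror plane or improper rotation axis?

There are 3 geometric isomers: (CO/OH trans, H2O/SCN trans); (CO/SCN trans, H2O/OH trans); (CO/H2O trans, OH/SCN trans).
Each arrangement has an internal mirror plane or centre of symmetry, so none is chiral.

0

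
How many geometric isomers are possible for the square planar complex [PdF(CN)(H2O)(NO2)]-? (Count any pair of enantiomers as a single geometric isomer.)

3

The distinct arrangements are (3 in all): (CN/H2O trans, F/NO2 trans); (CN/NO2 trans, F/H2O trans); (CN/F trans, H2O/NO2 trans).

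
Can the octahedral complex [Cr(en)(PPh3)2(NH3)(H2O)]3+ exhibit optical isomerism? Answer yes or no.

An octahedron has six vertices in three trans pairs; every non-trans pair is cis.
Each en is bidentate and must span two cis positions.
Systematic placement gives 4 geometric isomers: PPh3 cis (3 arrangements, 2 chiral); PPh3 trans.
Of these, 2 lack any improper symmetry element and so occur as enantiomeric pairs, giving 4 + 2 = 6 stereoisomers in total.

yes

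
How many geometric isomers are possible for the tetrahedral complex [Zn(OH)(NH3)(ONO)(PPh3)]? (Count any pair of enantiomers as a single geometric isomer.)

1

Only one geometric arrangement is possible; it has no improper symmetry element, so it exists as a pair of enantiomers (2 stereoisomers).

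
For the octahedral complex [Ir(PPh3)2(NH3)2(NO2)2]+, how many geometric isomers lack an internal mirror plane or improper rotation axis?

The six octahedral sites form three mutually perpendicular trans pairs.
There are 5 geometric isomers: PPh3 trans, NH3 trans, NO2 trans; PPh3 cis, NH3 trans, NO2 cis; PPh3 trans, NH3 cis, NO2 cis; PPh3 cis, NH3 cis, NO2 cis (chiral); PPh3 cis, NH3 cis, NO2 trans.
One of these lacks any improper symmetry element and so occurs as an enantiomeric pair, giving 5 + 1 = 6 stereoisomers in total.

1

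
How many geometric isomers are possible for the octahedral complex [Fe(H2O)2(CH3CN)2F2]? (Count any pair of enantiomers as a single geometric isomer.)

An octahedron has six vertices in three trans pairs; every non-trans pair is cis.
Systematic placement gives 5 geometric isomers: H2O trans, CH3CN trans, F trans; H2O cis, CH3CN trans, F cis; H2O trans, CH3CN cis, F cis; H2O cis, CH3CN cis, F cis (chiral); H2O cis, CH3CN cis, F trans.

5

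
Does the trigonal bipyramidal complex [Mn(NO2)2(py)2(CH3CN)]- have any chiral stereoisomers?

Exhaustive case analysis gives 5 geometric isomers.
One of these lacks any improper symmetry element and so occurs as an enantiomeric pair, giving 5 + 1 = 6 stereoisomers in total.

yes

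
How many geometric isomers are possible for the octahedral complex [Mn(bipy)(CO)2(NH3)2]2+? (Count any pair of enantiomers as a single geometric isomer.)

In an octahedral complex each vertex has one trans partner and four cis neighbours.
Each bipy is bidentate and must span two cis positions.
Working through the distinct placements yields 3 geometric isomers: CO trans, NH3 cis; CO cis, NH3 cis (chiral); CO cis, NH3 trans.

3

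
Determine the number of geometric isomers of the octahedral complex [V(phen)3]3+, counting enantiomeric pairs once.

An octahedron has six vertices in three trans pairs; every non-trans pair is cis.
Each phen is bidentate and must span two cis positions.
Only one geometric arrangement is possible; it has no improper symmetry element, so it exists as a pair of enantiomers (2 stereoisomers).

1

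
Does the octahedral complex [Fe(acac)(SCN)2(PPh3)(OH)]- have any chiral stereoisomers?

An octahedron has six vertices in three trans pairs; every non-trans pair is cis.
Each acac is bidentate and must span two cis positions.
Working through the distinct placements yields 4 geometric isomers: SCN cis (3 arrangements, 2 chiral); SCN trans.
Of these, 2 lack any improper symmetry element and so occur as enantiomeric pairs, giving 4 + 2 = 6 stereoisomers in total.

yes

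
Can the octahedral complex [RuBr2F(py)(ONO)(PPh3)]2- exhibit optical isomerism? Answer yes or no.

In an octahedral complex each vertex has one trans partner and four cis neighbours.
Systematic enumeration (placing each ligand type in turn and discarding arrangements equivalent by rotation or reflection) gives 9 geometric isomers.
Of these, 6 lack any improper symmetry element and so occur as enantiomeric pairs, giving 9 + 6 = 15 stereoisomers in total.

yes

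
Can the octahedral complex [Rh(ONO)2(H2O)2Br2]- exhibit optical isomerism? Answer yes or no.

yes

The six octahedral sites form three mutually perpendicular trans pairs.
Working through the distinct placements yields 5 geometric isomers: ONO trans, H2O trans, Br trans; ONO cis, H2O cis, Br trans; ONO trans, H2O cis, Br cis; ONO cis, H2O cis, Br cis (chiral); ONO cis, H2O trans, Br cis.
One of these lacks any improper symmetry element and so occurs as an enantiomeric pair, giving 5 + 1 = 6 stereoisomers in total.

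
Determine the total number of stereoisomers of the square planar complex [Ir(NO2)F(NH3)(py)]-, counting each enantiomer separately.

A square has two trans pairs of vertices; adjacent vertices are cis.
The distinct arrangements are (3 in all): (F/NO2 trans, NH3/py trans); (F/py trans, NH3/NO2 trans); (F/NH3 trans, NO2/py trans).
Each arrangement has an internal mirror plane or centre of symmetry, so none is chiral.

3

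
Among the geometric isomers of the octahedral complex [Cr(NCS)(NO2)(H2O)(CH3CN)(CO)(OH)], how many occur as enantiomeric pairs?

15

An octahedron has six vertices in three trans pairs; every non-trans pair is cis.
Systematic enumeration (placing each ligand type in turn and discarding arrangements equivalent by rotation or reflection) gives 15 geometric isomers.
Of these, 15 lack any improper symmetry element and so occur as enantiomeric pairs, giving 15 + 15 = 30 stereoisomers in total.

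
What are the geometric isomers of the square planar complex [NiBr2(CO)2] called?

cis and trans

In a square planar complex each vertex has one trans partner and two cis neighbours.
The distinct arrangements are (2 in all): Br cis; Br trans.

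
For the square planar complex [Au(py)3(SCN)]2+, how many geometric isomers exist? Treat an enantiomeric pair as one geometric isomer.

In a square planar complex each vertex has one trans partner and two cis neighbours.
Only one geometric arrangement is possible.

1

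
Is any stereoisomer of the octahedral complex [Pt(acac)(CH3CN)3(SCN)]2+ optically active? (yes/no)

An octahedron has six vertices in three trans pairs; every non-trans pair is cis.
Each acac is bidentate and must span two cis positions.
Working through the distinct placements yields 2 geometric isomers: CH3CN mer; CH3CN fac.
Each arrangement has an internal mirror plane or centre of symmetry, so none is chiral.

no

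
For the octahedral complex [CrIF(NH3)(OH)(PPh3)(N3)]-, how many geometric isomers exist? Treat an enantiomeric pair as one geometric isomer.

In an octahedral complex each vertex has one trans partner and four cis neighbours.
Systematic enumeration (placing each ligand type in turn and discarding arrangements equivalent by rotation or reflection) gives 15 geometric isomers.

15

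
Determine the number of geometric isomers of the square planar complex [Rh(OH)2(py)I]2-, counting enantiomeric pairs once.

In a square planar complex each vertex has one trans partner and two cis neighbours.
The distinct arrangements are (2 in all): OH cis; OH trans.

2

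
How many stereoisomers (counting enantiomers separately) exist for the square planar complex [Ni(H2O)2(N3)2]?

In a square planar complex each vertex has one trans partner and two cis neighbours.
There are 2 geometric isomers: H2O cis; H2O trans.
Each arrangement has an internal mirror plane or centre of symmetry, so none is chiral.

2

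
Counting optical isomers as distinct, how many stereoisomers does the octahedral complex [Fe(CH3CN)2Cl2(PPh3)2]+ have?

6

The six octahedral sites form three mutually perpendicular trans pairs.
Working through the distinct placements yields 5 geometric isomers: CH3CN trans, Cl trans, PPh3 trans; CH3CN trans, Cl cis, PPh3 cis; CH3CN cis, Cl cis, PPh3 trans; CH3CN cis, Cl cis, PPh3 cis (chiral); CH3CN cis, Cl trans, PPh3 cis.
One of these lacks any improper symmetry element and so occurs as an enantiomeric pair, giving 5 + 1 = 6 stereoisomers in total.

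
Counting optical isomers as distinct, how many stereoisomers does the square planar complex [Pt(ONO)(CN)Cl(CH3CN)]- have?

3

In a square planar complex each vertex has one trans partner and two cis neighbours.
Systematic placement gives 3 geometric isomers: (CH3CN/Cl trans, CN/ONO trans); (CH3CN/ONO trans, CN/Cl trans); (CH3CN/CN trans, Cl/ONO trans).
Each arrangement has an internal mirror plane or centre of symmetry, so none is chiral.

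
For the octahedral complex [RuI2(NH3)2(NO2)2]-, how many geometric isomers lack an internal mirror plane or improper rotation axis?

1

In an octahedral complex each vertex has one trans partner and four cis neighbours.
There are 5 geometric isomers: I trans, NH3 trans, NO2 trans; I trans, NH3 cis, NO2 cis; I cis, NH3 cis, NO2 trans; I cis, NH3 cis, NO2 cis (chiral); I cis, NH3 trans, NO2 cis.
One of these lacks any improper symmetry element and so occurs as an enantiomeric pair, giving 5 + 1 = 6 stereoisomers in total.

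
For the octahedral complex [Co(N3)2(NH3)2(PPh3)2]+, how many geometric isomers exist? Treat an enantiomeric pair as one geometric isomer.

5

The six octahedral sites form three mutually perpendicular trans pairs.
There are 5 geometric isomers: N3 trans, NH3 trans, PPh3 trans; N3 trans, NH3 cis, PPh3 cis; N3 cis, NH3 cis, PPh3 trans; N3 cis, NH3 cis, PPh3 cis (chiral); N3 cis, NH3 trans, PPh3 cis.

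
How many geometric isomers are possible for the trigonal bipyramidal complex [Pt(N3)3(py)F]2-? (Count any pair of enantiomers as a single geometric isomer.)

In a trigonal bipyramid the two axial positions differ from the three equatorial ones.
The distinct arrangements are (4 in all): py equatorial, F axial; py axial, F axial; py equatorial, F equatorial; py axial, F equatorial.

4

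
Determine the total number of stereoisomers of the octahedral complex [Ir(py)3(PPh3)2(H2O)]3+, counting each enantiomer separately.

3

The six octahedral sites form three mutually perpendicular trans pairs.
The distinct arrangements are (3 in all): py mer, PPh3 cis; py mer, PPh3 trans; py fac, PPh3 cis.
Each arrangement has an internal mirror plane or centre of symmetry, so none is chiral.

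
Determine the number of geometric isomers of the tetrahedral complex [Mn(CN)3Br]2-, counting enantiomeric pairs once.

All four vertices of a tetrahedron are equivalent and mutually adjacent, so cis/trans isomerism cannot arise.
Only one geometric arrangement is possible.

1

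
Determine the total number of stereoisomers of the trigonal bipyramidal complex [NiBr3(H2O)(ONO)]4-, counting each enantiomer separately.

A trigonal bipyramid has two axial and three equatorial sites, which are chemically inequivalent.
Systematic placement gives 4 geometric isomers: H2O equatorial, ONO equatorial; H2O axial, ONO equatorial; H2O equatorial, ONO axial; H2O axial, ONO axial.
Each arrangement has an internal mirror plane or centre of symmetry, so none is chiral.

4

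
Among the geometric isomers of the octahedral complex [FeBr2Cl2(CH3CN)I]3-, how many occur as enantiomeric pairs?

In an octahedral complex each vertex has one trans partner and four cis neighbours.
There are 6 geometric isomers: Br trans, Cl cis; Br trans, Cl trans; Br cis, Cl cis (3 arrangements, 2 chiral); Br cis, Cl trans.
Of these, 2 lack any improper symmetry element and so occur as enantiomeric pairs, giving 6 + 2 = 8 stereoisomers in total.

2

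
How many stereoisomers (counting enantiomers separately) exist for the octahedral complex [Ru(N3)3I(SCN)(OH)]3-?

5

The six octahedral sites form three mutually perpendicular trans pairs.
There are 4 geometric isomers: N3 mer (3 arrangements); N3 fac (chiral).
One of these lacks any improper symmetry element and so occurs as an enantiomeric pair, giving 4 + 1 = 5 stereoisomers in total.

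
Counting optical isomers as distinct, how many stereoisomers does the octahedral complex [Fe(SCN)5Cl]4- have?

1

In an octahedral complex each vertex has one trans partner and four cis neighbours.
Only one geometric arrangement is possible.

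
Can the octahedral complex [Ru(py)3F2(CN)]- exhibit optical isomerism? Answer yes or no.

no

An octahedron has six vertices in three trans pairs; every non-trans pair is cis.
The distinct arrangements are (3 in all): py mer, F cis; py mer, F trans; py fac, F cis.
Each arrangement has an internal mirror plane or centre of symmetry, so none is chiral.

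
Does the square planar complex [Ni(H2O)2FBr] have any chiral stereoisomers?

no

A square has two trans pairs of vertices; adjacent vertices are cis.
Systematic placement gives 2 geometric isomers: H2O cis; H2O trans.
Each arrangement has an internal mirror plane or centre of symmetry, so none is chiral.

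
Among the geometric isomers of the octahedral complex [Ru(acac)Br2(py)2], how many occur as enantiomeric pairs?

An octahedron has six vertices in three trans pairs; every non-trans pair is cis.
Each acac is bidentate and must span two cis positions.
Systematic placement gives 3 geometric isomers: Br trans, py cis; Br cis, py trans; Br cis, py cis (chiral).
One of these lacks any improper symmetry element and so occurs as an enantiomeric pair, giving 3 + 1 = 4 stereoisomers in total.

1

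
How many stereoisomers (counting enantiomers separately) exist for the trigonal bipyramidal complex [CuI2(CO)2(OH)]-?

6

A trigonal bipyramid has two axial and three equatorial sites, which are chemically inequivalent.
Exhaustive case analysis gives 5 geometric isomers.
One of these lacks any improper symmetry element and so occurs as an enantiomeric pair, giving 5 + 1 = 6 stereoisomers in total.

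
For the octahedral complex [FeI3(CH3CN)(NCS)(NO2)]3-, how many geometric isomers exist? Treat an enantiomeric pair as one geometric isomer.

4

The six octahedral sites form three mutually perpendicular trans pairs.
The distinct arrangements are (4 in all): I mer (3 arrangements); I fac (chiral).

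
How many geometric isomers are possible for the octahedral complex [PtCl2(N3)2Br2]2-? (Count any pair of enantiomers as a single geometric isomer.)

5

An octahedron has six vertices in three trans pairs; every non-trans pair is cis.
Working through the distinct placements yields 5 geometric isomers: Cl trans, N3 trans, Br trans; Cl cis, N3 cis, Br trans; Cl cis, N3 trans, Br cis; Cl cis, N3 cis, Br cis (chiral); Cl trans, N3 cis, Br cis.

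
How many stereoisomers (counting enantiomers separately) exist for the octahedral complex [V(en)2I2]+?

Each en is bidentate and must span two cis positions.
Systematic placement gives 2 geometric isomers: I trans; I cis (chiral).
One of these lacks any improper symmetry element and so occurs as an enantiomeric pair, giving 2 + 1 = 3 stereoisomers in total.

3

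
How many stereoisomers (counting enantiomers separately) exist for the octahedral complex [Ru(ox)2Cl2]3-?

3

An octahedron has six vertices in three trans pairs; every non-trans pair is cis.
Each ox is bidentate and must span two cis positions.
Systematic placement gives 2 geometric isomers: Cl trans; Cl cis (chiral).
One of these lacks any improper symmetry element and so occurs as an enantiomeric pair, giving 2 + 1 = 3 stereoisomers in total.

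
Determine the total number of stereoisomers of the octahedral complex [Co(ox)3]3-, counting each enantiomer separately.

2

In an octahedral complex each vertex has one trans partner and four cis neighbours.
Each ox is bidentate and must span two cis positions.
Only one geometric arrangement is possible; it has no improper symmetry element, so it exists as a pair of enantiomers (2 stereoisomers).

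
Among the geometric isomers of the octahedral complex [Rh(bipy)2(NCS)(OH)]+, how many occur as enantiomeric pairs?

1

An octahedron has six vertices in three trans pairs; every non-trans pair is cis.
Each bipy is bidentate and must span two cis positions.
There are 2 geometric isomers: NCS and OH mutually trans; NCS and OH mutually cis (chiral).
One of these lacks any improper symmetry element and so occurs as an enantiomeric pair, giving 2 + 1 = 3 stereoisomers in total.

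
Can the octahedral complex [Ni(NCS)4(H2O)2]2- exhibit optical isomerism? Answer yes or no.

Systematic placement gives 2 geometric isomers: H2O trans; H2O cis.
Each arrangement has an internal mirror plane or centre of symmetry, so none is chiral.

no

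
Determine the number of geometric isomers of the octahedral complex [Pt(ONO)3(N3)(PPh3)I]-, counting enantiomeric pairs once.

4

Working through the distinct placements yields 4 geometric isomers: ONO mer (3 arrangements); ONO fac (chiral).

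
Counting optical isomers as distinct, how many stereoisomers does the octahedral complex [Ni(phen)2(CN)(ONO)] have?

Each phen is bidentate and must span two cis positions.
Working through the distinct placements yields 2 geometric isomers: CN and ONO mutually trans; CN and ONO mutually cis (chiral).
One of these lacks any improper symmetry element and so occurs as an enantiomeric pair, giving 2 + 1 = 3 stereoisomers in total.

3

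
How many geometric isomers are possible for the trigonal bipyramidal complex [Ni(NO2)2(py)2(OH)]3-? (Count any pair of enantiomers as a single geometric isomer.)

5

A trigonal bipyramid has two axial and three equatorial sites, which are chemically inequivalent.
Placing the ligands in turn and identifying arrangements related by rotation or reflection leaves 5 distinct geometric isomers.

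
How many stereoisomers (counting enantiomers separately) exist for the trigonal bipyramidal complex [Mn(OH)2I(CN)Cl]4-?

10

In a trigonal bipyramid the two axial positions differ from the three equatorial ones.
Systematic enumeration (placing each ligand type in turn and discarding arrangements equivalent by rotation or reflection) gives 7 geometric isomers.
Of these, 3 lack any improper symmetry element and so occur as enantiomeric pairs, giving 7 + 3 = 10 stereoisomers in total.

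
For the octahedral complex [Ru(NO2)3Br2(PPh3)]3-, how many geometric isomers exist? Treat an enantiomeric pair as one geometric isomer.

Working through the distinct placements yields 3 geometric isomers: NO2 mer, Br trans; NO2 fac, Br cis; NO2 mer, Br cis.

3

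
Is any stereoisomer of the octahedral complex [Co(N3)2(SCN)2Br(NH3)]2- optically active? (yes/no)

yes

Systematic placement gives 6 geometric isomers: N3 cis, SCN trans; N3 cis, SCN cis (3 arrangements, 2 chiral); N3 trans, SCN trans; N3 trans, SCN cis.
Of these, 2 lack any improper symmetry element and so occur as enantiomeric pairs, giving 6 + 2 = 8 stereoisomers in total.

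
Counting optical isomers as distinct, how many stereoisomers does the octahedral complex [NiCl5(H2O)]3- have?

1

An octahedron has six vertices in three trans pairs; every non-trans pair is cis.
Only one geometric arrangement is possible.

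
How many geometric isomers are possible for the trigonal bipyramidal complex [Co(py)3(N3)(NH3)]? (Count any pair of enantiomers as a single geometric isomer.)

4

A trigonal bipyramid has two axial and three equatorial sites, which are chemically inequivalent.
Systematic placement gives 4 geometric isomers: N3 axial, NH3 axial; N3 axial, NH3 equatorial; N3 equatorial, NH3 axial; N3 equatorial, NH3 equatorial.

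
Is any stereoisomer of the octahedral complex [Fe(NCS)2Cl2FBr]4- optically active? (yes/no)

yes

Systematic placement gives 6 geometric isomers: NCS trans, Cl cis; NCS cis, Cl cis (3 arrangements, 2 chiral); NCS trans, Cl trans; NCS cis, Cl trans.
Of these, 2 lack any improper symmetry element and so occur as enantiomeric pairs, giving 6 + 2 = 8 stereoisomers in total.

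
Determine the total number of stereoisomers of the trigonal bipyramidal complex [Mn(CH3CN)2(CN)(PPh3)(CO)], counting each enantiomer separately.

In a trigonal bipyramid the two axial positions differ from the three equatorial ones.
Systematic enumeration (placing each ligand type in turn and discarding arrangements equivalent by rotation or reflection) gives 7 geometric isomers.
Of these, 3 lack any improper symmetry element and so occur as enantiomeric pairs, giving 7 + 3 = 10 stereoisomers in total.

10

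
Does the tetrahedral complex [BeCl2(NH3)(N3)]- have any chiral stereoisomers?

All four vertices of a tetrahedron are equivalent and mutually adjacent, so cis/trans isomerism cannot arise.
Only one geometric arrangement is possible.

no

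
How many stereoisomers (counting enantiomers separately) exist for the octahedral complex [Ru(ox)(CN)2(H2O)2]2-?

4

Each ox is bidentate and must span two cis positions.
Systematic placement gives 3 geometric isomers: CN trans, H2O cis; CN cis, H2O cis (chiral); CN cis, H2O trans.
One of these lacks any improper symmetry element and so occurs as an enantiomeric pair, giving 3 + 1 = 4 stereoisomers in total.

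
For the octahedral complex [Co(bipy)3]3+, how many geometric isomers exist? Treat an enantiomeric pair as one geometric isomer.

1

An octahedron has six vertices in three trans pairs; every non-trans pair is cis.
Each bipy is bidentate and must span two cis positions.
Only one geometric arrangement is possible; it has no improper symmetry element, so it exists as a pair of enantiomers (2 stereoisomers).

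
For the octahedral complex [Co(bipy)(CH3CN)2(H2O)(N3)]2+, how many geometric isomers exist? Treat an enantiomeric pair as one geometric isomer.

4

In an octahedral complex each vertex has one trans partner and four cis neighbours.
Each bipy is bidentate and must span two cis positions.
There are 4 geometric isomers: CH3CN trans; CH3CN cis (3 arrangements, 2 chiral).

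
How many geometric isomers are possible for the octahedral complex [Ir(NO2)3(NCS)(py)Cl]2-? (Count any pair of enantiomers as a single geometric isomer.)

An octahedron has six vertices in three trans pairs; every non-trans pair is cis.
Working through the distinct placements yields 4 geometric isomers: NO2 mer (3 arrangements); NO2 fac (chiral).

4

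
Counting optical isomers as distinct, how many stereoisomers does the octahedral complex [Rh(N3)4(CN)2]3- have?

2

Systematic placement gives 2 geometric isomers: CN trans; CN cis.
Each arrangement has an internal mirror plane or centre of symmetry, so none is chiral.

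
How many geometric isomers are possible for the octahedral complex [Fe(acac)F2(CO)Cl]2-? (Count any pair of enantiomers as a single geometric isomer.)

In an octahedral complex each vertex has one trans partner and four cis neighbours.
Each acac is bidentate and must span two cis positions.
The distinct arrangements are (4 in all): F cis (3 arrangements, 2 chiral); F trans.

4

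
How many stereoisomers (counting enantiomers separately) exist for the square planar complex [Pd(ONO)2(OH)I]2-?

2

In a square planar complex each vertex has one trans partner and two cis neighbours.
Working through the distinct placements yields 2 geometric isomers: ONO cis; ONO trans.
Each arrangement has an internal mirror plane or centre of symmetry, so none is chiral.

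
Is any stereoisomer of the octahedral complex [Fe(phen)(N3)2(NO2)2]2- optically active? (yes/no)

yes

An octahedron has six vertices in three trans pairs; every non-trans pair is cis.
Each phen is bidentate and must span two cis positions.
Systematic placement gives 3 geometric isomers: N3 trans, NO2 cis; N3 cis, NO2 cis (chiral); N3 cis, NO2 trans.
One of these lacks any improper symmetry element and so occurs as an enantiomeric pair, giving 3 + 1 = 4 stereoisomers in total.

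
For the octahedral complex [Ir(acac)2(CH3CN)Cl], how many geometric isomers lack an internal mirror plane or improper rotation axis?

An octahedron has six vertices in three trans pairs; every non-trans pair is cis.
Each acac is bidentate and must span two cis positions.
There are 2 geometric isomers: CH3CN and Cl mutually trans; CH3CN and Cl mutually cis (chiral).
One of these lacks any improper symmetry element and so occurs as an enantiomeric pair, giving 2 + 1 = 3 stereoisomers in total.

1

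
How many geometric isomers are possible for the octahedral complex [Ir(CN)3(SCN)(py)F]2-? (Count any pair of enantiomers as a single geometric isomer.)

The six octahedral sites form three mutually perpendicular trans pairs.
Working through the distinct placements yields 4 geometric isomers: CN mer (3 arrangements); CN fac (chiral).

4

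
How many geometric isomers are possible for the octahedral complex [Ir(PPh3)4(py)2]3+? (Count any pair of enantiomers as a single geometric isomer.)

An octahedron has six vertices in three trans pairs; every non-trans pair is cis.
Systematic placement gives 2 geometric isomers: py trans; py cis.

2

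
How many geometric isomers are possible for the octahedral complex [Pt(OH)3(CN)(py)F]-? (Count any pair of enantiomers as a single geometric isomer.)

An octahedron has six vertices in three trans pairs; every non-trans pair is cis.
Working through the distinct placements yields 4 geometric isomers: OH mer (3 arrangements); OH fac (chiral).

4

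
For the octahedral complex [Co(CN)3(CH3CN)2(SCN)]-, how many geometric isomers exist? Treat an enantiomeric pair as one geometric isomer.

3

Systematic placement gives 3 geometric isomers: CN mer, CH3CN trans; CN fac, CH3CN cis; CN mer, CH3CN cis.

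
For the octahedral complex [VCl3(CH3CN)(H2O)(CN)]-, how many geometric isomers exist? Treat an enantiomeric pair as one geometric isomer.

4

Systematic placement gives 4 geometric isomers: Cl mer (3 arrangements); Cl fac (chiral).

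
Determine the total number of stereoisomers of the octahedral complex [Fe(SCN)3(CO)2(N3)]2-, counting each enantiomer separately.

Working through the distinct placements yields 3 geometric isomers: SCN mer, CO trans; SCN mer, CO cis; SCN fac, CO cis.
Each arrangement has an internal mirror plane or centre of symmetry, so none is chiral.

3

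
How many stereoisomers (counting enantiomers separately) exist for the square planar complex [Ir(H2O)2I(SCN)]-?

2

Working through the distinct placements yields 2 geometric isomers: H2O cis; H2O trans.
Each arrangement has an internal mirror plane or centre of symmetry, so none is chiral.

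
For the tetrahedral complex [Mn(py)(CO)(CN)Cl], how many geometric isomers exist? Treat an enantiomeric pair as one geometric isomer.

All four vertices of a tetrahedron are equivalent and mutually adjacent, so cis/trans isomerism cannot arise.
Only one geometric arrangement is possible; it has no improper symmetry element, so it exists as a pair of enantiomers (2 stereoisomers).

1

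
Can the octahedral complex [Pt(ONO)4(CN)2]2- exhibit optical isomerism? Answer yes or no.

An octahedron has six vertices in three trans pairs; every non-trans pair is cis.
There are 2 geometric isomers: CN trans; CN cis.
Each arrangement has an internal mirror plane or centre of symmetry, so none is chiral.

no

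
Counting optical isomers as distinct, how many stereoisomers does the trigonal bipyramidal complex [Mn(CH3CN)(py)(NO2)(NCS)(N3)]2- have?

20

A trigonal bipyramid has two axial and three equatorial sites, which are chemically inequivalent.
Exhaustive case analysis gives 10 geometric isomers.
Of these, 10 lack any improper symmetry element and so occur as enantiomeric pairs, giving 10 + 10 = 20 stereoisomers in total.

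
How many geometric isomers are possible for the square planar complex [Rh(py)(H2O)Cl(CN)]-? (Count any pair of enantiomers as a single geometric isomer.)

In a square planar complex each vertex has one trans partner and two cis neighbours.
Working through the distinct placements yields 3 geometric isomers: (CN/H2O trans, Cl/py trans); (CN/py trans, Cl/H2O trans); (CN/Cl trans, H2O/py trans).

3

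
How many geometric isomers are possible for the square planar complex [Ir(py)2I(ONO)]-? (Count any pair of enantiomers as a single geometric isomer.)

2

Working through the distinct placements yields 2 geometric isomers: py cis; py trans.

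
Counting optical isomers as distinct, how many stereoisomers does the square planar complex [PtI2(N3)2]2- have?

2

Working through the distinct placements yields 2 geometric isomers: I cis; I trans.
Each arrangement has an internal mirror plane or centre of symmetry, so none is chiral.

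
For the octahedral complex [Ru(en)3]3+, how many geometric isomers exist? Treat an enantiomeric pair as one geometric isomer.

1

Each en is bidentate and must span two cis positions.
Only one geometric arrangement is possible; it has no improper symmetry element, so it exists as a pair of enantiomers (2 stereoisomers).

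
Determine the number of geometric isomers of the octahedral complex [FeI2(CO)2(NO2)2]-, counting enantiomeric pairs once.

5

In an octahedral complex each vertex has one trans partner and four cis neighbours.
There are 5 geometric isomers: I trans, CO trans, NO2 trans; I cis, CO trans, NO2 cis; I cis, CO cis, NO2 trans; I cis, CO cis, NO2 cis (chiral); I trans, CO cis, NO2 cis.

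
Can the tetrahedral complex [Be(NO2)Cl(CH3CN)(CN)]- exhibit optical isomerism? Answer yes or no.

In a tetrahedral complex all four positions are equivalent and every pair of ligands is adjacent — there is no cis/trans distinction.
Only one geometric arrangement is possible; it has no improper symmetry element, so it exists as a pair of enantiomers (2 stereoisomers).

yes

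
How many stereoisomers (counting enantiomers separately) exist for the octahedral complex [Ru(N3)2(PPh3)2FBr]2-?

8

The distinct arrangements are (6 in all): N3 trans, PPh3 trans; N3 cis, PPh3 cis (3 arrangements, 2 chiral); N3 cis, PPh3 trans; N3 trans, PPh3 cis.
Of these, 2 lack any improper symmetry element and so occur as enantiomeric pairs, giving 6 + 2 = 8 stereoisomers in total.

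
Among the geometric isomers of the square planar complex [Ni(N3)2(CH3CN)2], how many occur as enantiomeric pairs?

0

In a square planar complex each vertex has one trans partner and two cis neighbours.
Systematic placement gives 2 geometric isomers: N3 cis; N3 trans.
Each arrangement has an internal mirror plane or centre of symmetry, so none is chiral.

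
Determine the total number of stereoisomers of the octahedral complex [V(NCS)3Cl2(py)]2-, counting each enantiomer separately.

3

In an octahedral complex each vertex has one trans partner and four cis neighbours.
Systematic placement gives 3 geometric isomers: NCS mer, Cl trans; NCS fac, Cl cis; NCS mer, Cl cis.
Each arrangement has an internal mirror plane or centre of symmetry, so none is chiral.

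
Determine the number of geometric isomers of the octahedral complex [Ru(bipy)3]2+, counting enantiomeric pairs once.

The six octahedral sites form three mutually perpendicular trans pairs.
Each bipy is bidentate and must span two cis positions.
Only one geometric arrangement is possible; it has no improper symmetry element, so it exists as a pair of enantiomers (2 stereoisomers).

1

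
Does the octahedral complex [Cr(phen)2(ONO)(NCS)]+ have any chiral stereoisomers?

In an octahedral complex each vertex has one trans partner and four cis neighbours.
Each phen is bidentate and must span two cis positions.
There are 2 geometric isomers: ONO and NCS mutually trans; ONO and NCS mutually cis (chiral).
One of these lacks any improper symmetry element and so occurs as an enantiomeric pair, giving 2 + 1 = 3 stereoisomers in total.

yes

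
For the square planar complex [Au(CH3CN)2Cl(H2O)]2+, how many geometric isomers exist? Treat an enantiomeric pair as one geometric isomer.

In a square planar complex each vertex has one trans partner and two cis neighbours.
There are 2 geometric isomers: CH3CN cis; CH3CN trans.

2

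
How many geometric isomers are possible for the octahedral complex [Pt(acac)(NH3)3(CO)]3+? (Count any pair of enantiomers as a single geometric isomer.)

The six octahedral sites form three mutually perpendicular trans pairs.
Each acac is bidentate and must span two cis positions.
Systematic placement gives 2 geometric isomers: NH3 fac; NH3 mer.

2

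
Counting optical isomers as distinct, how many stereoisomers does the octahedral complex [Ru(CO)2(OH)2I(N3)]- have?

An octahedron has six vertices in three trans pairs; every non-trans pair is cis.
Working through the distinct placements yields 6 geometric isomers: CO trans, OH trans; CO trans, OH cis; CO cis, OH trans; CO cis, OH cis (3 arrangements, 2 chiral).
Of these, 2 lack any improper symmetry element and so occur as enantiomeric pairs, giving 6 + 2 = 8 stereoisomers in total.

8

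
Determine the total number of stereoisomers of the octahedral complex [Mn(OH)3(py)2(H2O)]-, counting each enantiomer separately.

3

In an octahedral complex each vertex has one trans partner and four cis neighbours.
Working through the distinct placements yields 3 geometric isomers: OH mer, py trans; OH fac, py cis; OH mer, py cis.
Each arrangement has an internal mirror plane or centre of symmetry, so none is chiral.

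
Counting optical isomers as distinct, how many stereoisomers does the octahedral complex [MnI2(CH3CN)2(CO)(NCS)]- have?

8

An octahedron has six vertices in three trans pairs; every non-trans pair is cis.
The distinct arrangements are (6 in all): I cis, CH3CN trans; I trans, CH3CN trans; I cis, CH3CN cis (3 arrangements, 2 chiral); I trans, CH3CN cis.
Of these, 2 lack any improper symmetry element and so occur as enantiomeric pairs, giving 6 + 2 = 8 stereoisomers in total.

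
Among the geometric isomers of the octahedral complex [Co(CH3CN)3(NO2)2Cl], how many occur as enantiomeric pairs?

The six octahedral sites form three mutually perpendicular trans pairs.
Working through the distinct placements yields 3 geometric isomers: CH3CN mer, NO2 trans; CH3CN mer, NO2 cis; CH3CN fac, NO2 cis.
Each arrangement has an internal mirror plane or centre of symmetry, so none is chiral.

0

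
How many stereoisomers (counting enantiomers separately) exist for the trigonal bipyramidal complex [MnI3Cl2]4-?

3

The distinct arrangements are (3 in all): Cl both axial; Cl one axial, one equatorial; Cl both equatorial.
Each arrangement has an internal mirror plane or centre of symmetry, so none is chiral.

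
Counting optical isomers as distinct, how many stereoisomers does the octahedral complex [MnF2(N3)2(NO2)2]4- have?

6

The distinct arrangements are (5 in all): F trans, N3 trans, NO2 trans; F trans, N3 cis, NO2 cis; F cis, N3 cis, NO2 trans; F cis, N3 cis, NO2 cis (chiral); F cis, N3 trans, NO2 cis.
One of these lacks any improper symmetry element and so occurs as an enantiomeric pair, giving 5 + 1 = 6 stereoisomers in total.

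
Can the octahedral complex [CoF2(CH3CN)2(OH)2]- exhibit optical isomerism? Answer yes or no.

yes

The six octahedral sites form three mutually perpendicular trans pairs.
Systematic placement gives 5 geometric isomers: F trans, CH3CN trans, OH trans; F cis, CH3CN trans, OH cis; F cis, CH3CN cis, OH trans; F cis, CH3CN cis, OH cis (chiral); F trans, CH3CN cis, OH cis.
One of these lacks any improper symmetry element and so occurs as an enantiomeric pair, giving 5 + 1 = 6 stereoisomers in total.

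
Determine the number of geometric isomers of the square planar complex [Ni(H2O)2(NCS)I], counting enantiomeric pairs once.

2

In a square planar complex each vertex has one trans partner and two cis neighbours.
Working through the distinct placements yields 2 geometric isomers: H2O cis; H2O trans.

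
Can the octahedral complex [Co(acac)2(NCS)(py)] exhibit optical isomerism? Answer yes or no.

In an octahedral complex each vertex has one trans partner and four cis neighbours.
Each acac is bidentate and must span two cis positions.
Working through the distinct placements yields 2 geometric isomers: NCS and py mutually cis (chiral); NCS and py mutually trans.
One of these lacks any improper symmetry element and so occurs as an enantiomeric pair, giving 2 + 1 = 3 stereoisomers in total.

yes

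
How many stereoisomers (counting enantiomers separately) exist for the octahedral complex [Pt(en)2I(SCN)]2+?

3

Each en is bidentate and must span two cis positions.
There are 2 geometric isomers: I and SCN mutually trans; I and SCN mutually cis (chiral).
One of these lacks any improper symmetry element and so occurs as an enantiomeric pair, giving 2 + 1 = 3 stereoisomers in total.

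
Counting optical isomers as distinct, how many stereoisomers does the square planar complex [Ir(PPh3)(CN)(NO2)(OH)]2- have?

A square has two trans pairs of vertices; adjacent vertices are cis.
There are 3 geometric isomers: (CN/OH trans, NO2/PPh3 trans); (CN/PPh3 trans, NO2/OH trans); (CN/NO2 trans, OH/PPh3 trans).
Each arrangement has an internal mirror plane or centre of symmetry, so none is chiral.

3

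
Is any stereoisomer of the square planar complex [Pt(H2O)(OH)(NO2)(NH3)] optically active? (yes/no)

no

In a square planar complex each vertex has one trans partner and two cis neighbours.
Systematic placement gives 3 geometric isomers: (H2O/NO2 trans, NH3/OH trans); (H2O/OH trans, NH3/NO2 trans); (H2O/NH3 trans, NO2/OH trans).
Each arrangement has an internal mirror plane or centre of symmetry, so none is chiral.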